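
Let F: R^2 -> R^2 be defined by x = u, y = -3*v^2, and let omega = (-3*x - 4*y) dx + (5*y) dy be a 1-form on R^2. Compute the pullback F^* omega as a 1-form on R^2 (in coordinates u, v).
F^* omega = (-3*u + 12*v^2) du + (90*v^3) dv

Using F^*(f dg) = (f ∘ F) d(g ∘ F), substitute each coordinate x_i by F_i(u, v) in f_i, and replace dx_i by d F_i = (∂F_i/∂u) du + (∂F_i/∂v) dv.
  For the x component: f_1(F) = -3*u + 12*v^2; d F_1 = (1) du + (0) dv
  For the y component: f_2(F) = -15*v^2; d F_2 = (0) du + (-6*v) dv
Combining and collecting du, dv coefficients:
  coeff of du: -3*u + 12*v^2
  coeff of dv: 90*v^3
F^* omega = (-3*u + 12*v^2) du + (90*v^3) dv.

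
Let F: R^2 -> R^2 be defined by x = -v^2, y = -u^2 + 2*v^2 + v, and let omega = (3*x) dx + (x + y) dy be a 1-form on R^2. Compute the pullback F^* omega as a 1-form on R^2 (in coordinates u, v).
F^* omega = (2*u*(u^2 - v^2 - v)) du + (-4*u^2*v - u^2 + 10*v^3 + 5*v^2 + v) dv

Using F^*(f dg) = (f ∘ F) d(g ∘ F), substitute each coordinate x_i by F_i(u, v) in f_i, and replace dx_i by d F_i = (∂F_i/∂u) du + (∂F_i/∂v) dv.
  For the x component: f_1(F) = -3*v^2; d F_1 = (0) du + (-2*v) dv
  For the y component: f_2(F) = -u^2 + v^2 + v; d F_2 = (-2*u) du + (4*v + 1) dv
Combining and collecting du, dv coefficients:
  coeff of du: 2*u*(u^2 - v^2 - v)
  coeff of dv: -4*u^2*v - u^2 + 10*v^3 + 5*v^2 + v
F^* omega = (2*u*(u^2 - v^2 - v)) du + (-4*u^2*v - u^2 + 10*v^3 + 5*v^2 + v) dv.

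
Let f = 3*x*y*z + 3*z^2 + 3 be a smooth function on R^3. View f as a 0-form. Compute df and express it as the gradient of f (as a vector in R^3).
df = (3*y*z) dx + (3*x*z) dy + (3*x*y + 6*z) dz; grad f = (3*y*z, 3*x*z, 3*x*y + 6*z)

For a 0-form f, d f = (∂f/∂x) dx + (∂f/∂y) dy + (∂f/∂z) dz. The components of the vector representation are exactly the entries of grad f in Cartesian coordinates:
  ∂f/∂x = 3*y*z
  ∂f/∂y = 3*x*z
  ∂f/∂z = 3*x*y + 6*z.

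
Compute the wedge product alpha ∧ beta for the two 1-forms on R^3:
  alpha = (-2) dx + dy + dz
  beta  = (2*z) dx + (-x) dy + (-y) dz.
alpha ∧ beta = (2*x - 2*z) dx ∧ dy + (2*y - 2*z) dx ∧ dz + (x - y) dy ∧ dz

Distribute the wedge, using dx_i ∧ dx_j = -dx_j ∧ dx_i and dx_i ∧ dx_i = 0. For each pair (i, j) with i < j, the coefficient of dx_i ∧ dx_j in alpha ∧ beta is (alpha_i * beta_j - alpha_j * beta_i). Collecting: alpha ∧ beta = (2*x - 2*z) dx ∧ dy + (2*y - 2*z) dx ∧ dz + (x - y) dy ∧ dz.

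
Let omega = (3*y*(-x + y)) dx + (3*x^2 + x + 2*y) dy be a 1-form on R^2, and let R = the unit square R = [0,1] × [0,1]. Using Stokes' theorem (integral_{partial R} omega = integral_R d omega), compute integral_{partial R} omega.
integral_(partial R) omega = 5/2

Stokes: integral_partial_R omega = integral_R d omega with d omega = (∂Q/∂x - ∂P/∂y) dx ∧ dy.
  ∂Q/∂x = 6*x + 1
  ∂P/∂y = -3*x + 6*y
  integrand = ∂Q/∂x - ∂P/∂y = 9*x - 6*y + 1.
Integrating over R: integral_0^1 integral_0^1 (9*x - 6*y + 1) dx dy = 5/2.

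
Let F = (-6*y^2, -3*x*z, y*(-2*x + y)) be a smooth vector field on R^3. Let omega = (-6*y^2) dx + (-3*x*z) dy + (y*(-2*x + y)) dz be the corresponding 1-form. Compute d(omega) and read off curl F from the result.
d(omega) = (x + 2*y) dy ∧ dz + (2*y) dz ∧ dx + (12*y - 3*z) dx ∧ dy; curl F = (x + 2*y, 2*y, 12*y - 3*z)

d omega = sum_{i<j} (∂f_j/∂x_i - ∂f_i/∂x_j) dx_i ∧ dx_j. Under the identification (dy ∧ dz, dz ∧ dx, dx ∧ dy) ↔ (e_x, e_y, e_z), the coefficients are exactly the components of curl F. Compute:
  ∂R/∂y - ∂Q/∂z = (-2*x + 2*y) - (-3*x) = x + 2*y
  ∂P/∂z - ∂R/∂x = (0) - (-2*y) = 2*y
  ∂Q/∂x - ∂P/∂y = (-3*z) - (-12*y) = 12*y - 3*z.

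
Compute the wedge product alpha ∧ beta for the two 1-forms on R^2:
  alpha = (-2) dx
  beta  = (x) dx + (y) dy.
alpha ∧ beta = (-2*y) dx ∧ dy

Distribute the wedge, using dx_i ∧ dx_j = -dx_j ∧ dx_i and dx_i ∧ dx_i = 0. For each pair (i, j) with i < j, the coefficient of dx_i ∧ dx_j in alpha ∧ beta is (alpha_i * beta_j - alpha_j * beta_i). Collecting: alpha ∧ beta = (-2*y) dx ∧ dy.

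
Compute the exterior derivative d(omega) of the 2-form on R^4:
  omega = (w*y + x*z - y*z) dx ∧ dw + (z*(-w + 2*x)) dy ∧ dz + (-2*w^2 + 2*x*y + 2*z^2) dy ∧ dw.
d(omega) = (-w + 2*y + z) dx ∧ dy ∧ dw + (-x + y) dx ∧ dz ∧ dw + (2*z) dx ∧ dy ∧ dz + (-5*z) dy ∧ dz ∧ dw

For a 2-form omega = sum_{i<j} g_{ij} dx_i ∧ dx_j, the exterior derivative is
  d(omega) = sum_{i<j} d(g_{ij}) ∧ dx_i ∧ dx_j = sum_{i<j, k} (∂g_{ij}/∂x_k) dx_k ∧ dx_i ∧ dx_j.
Expand each term, using dx_k ∧ dx_i ∧ dx_j = sgn(permutation) dx_{(a)} ∧ dx_{(b)} ∧ dx_{(c)} with (a < b < c) sorted:
  d(w*y + x*z - y*z) includes (∂/∂y)(w*y + x*z - y*z) dy = (w - z) dy, which multiplied by dx ∧ dw gives (-w + z) dx ∧ dy ∧ dw
  d(w*y + x*z - y*z) includes (∂/∂z)(w*y + x*z - y*z) dz = (x - y) dz, which multiplied by dx ∧ dw gives (-x + y) dx ∧ dz ∧ dw
  d(z*(-w + 2*x)) includes (∂/∂x)(z*(-w + 2*x)) dx = (2*z) dx, which multiplied by dy ∧ dz gives (2*z) dx ∧ dy ∧ dz
  d(z*(-w + 2*x)) includes (∂/∂w)(z*(-w + 2*x)) dw = (-z) dw, which multiplied by dy ∧ dz gives (-z) dy ∧ dz ∧ dw
  d(-2*w^2 + 2*x*y + 2*z^2) includes (∂/∂x)(-2*w^2 + 2*x*y + 2*z^2) dx = (2*y) dx, which multiplied by dy ∧ dw gives (2*y) dx ∧ dy ∧ dw
  d(-2*w^2 + 2*x*y + 2*z^2) includes (∂/∂z)(-2*w^2 + 2*x*y + 2*z^2) dz = (4*z) dz, which multiplied by dy ∧ dw gives (-4*z) dy ∧ dz ∧ dw
Collecting like 3-forms: d(omega) = (-w + 2*y + z) dx ∧ dy ∧ dw + (-x + y) dx ∧ dz ∧ dw + (2*z) dx ∧ dy ∧ dz + (-5*z) dy ∧ dz ∧ dw.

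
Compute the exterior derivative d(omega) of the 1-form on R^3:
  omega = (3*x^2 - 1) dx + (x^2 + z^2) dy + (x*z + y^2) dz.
d(omega) = (2*x) dx ∧ dy + (z) dx ∧ dz + (2*y - 2*z) dy ∧ dz

For a 1-form omega = sum_i f_i dx_i, the exterior derivative is
  d(omega) = sum_{i < j} (∂f_j/∂x_i - ∂f_i/∂x_j) dx_i ∧ dx_j.
  coefficient of dx ∧ dy: ∂f_2/∂x - ∂f_1/∂y = ∂(x^2 + z^2)/∂x - ∂(3*x^2 - 1)/∂y = 2*x
  coefficient of dx ∧ dz: ∂f_3/∂x - ∂f_1/∂z = ∂(x*z + y^2)/∂x - ∂(3*x^2 - 1)/∂z = z
  coefficient of dy ∧ dz: ∂f_3/∂y - ∂f_2/∂z = ∂(x*z + y^2)/∂y - ∂(x^2 + z^2)/∂z = 2*y - 2*z
Assembling: d(omega) = (2*x) dx ∧ dy + (z) dx ∧ dz + (2*y - 2*z) dy ∧ dz.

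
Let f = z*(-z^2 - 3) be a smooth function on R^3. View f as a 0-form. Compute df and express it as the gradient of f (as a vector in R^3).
df = (0) dx + (0) dy + (-3*z^2 - 3) dz; grad f = (0, 0, -3*z^2 - 3)

For a 0-form f, d f = (∂f/∂x) dx + (∂f/∂y) dy + (∂f/∂z) dz. The components of the vector representation are exactly the entries of grad f in Cartesian coordinates:
  ∂f/∂x = 0
  ∂f/∂y = 0
  ∂f/∂z = -3*z^2 - 3.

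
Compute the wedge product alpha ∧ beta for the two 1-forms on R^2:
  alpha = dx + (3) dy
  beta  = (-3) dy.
alpha ∧ beta = (-3) dx ∧ dy

Distribute the wedge, using dx_i ∧ dx_j = -dx_j ∧ dx_i and dx_i ∧ dx_i = 0. For each pair (i, j) with i < j, the coefficient of dx_i ∧ dx_j in alpha ∧ beta is (alpha_i * beta_j - alpha_j * beta_i). Collecting: alpha ∧ beta = (-3) dx ∧ dy.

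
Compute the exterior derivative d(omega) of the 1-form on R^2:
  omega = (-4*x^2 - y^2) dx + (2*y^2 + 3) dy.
d(omega) = (2*y) dx ∧ dy

For a 1-form omega = sum_i f_i dx_i, the exterior derivative is
  d(omega) = sum_{i < j} (∂f_j/∂x_i - ∂f_i/∂x_j) dx_i ∧ dx_j.
  coefficient of dx ∧ dy: ∂f_2/∂x - ∂f_1/∂y = ∂(2*y^2 + 3)/∂x - ∂(-4*x^2 - y^2)/∂y = 2*y
Assembling: d(omega) = (2*y) dx ∧ dy.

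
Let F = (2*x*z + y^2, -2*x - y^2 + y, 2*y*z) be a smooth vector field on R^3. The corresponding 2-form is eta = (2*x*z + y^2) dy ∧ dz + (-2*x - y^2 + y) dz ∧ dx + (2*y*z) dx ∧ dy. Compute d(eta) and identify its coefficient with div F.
d(eta) = (2*z + 1) dx ∧ dy ∧ dz; div F = 2*z + 1

For a 2-form in R^3 of the form above, applying d gives a 3-form with coefficient ∂P/∂x + ∂Q/∂y + ∂R/∂z:
  ∂P/∂x = 2*z
  ∂Q/∂y = 1 - 2*y
  ∂R/∂z = 2*y
Sum = 2*z + 1, which is exactly div F.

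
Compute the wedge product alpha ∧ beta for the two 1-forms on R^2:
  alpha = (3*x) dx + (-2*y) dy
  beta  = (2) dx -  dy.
alpha ∧ beta = (-3*x + 4*y) dx ∧ dy

Distribute the wedge, using dx_i ∧ dx_j = -dx_j ∧ dx_i and dx_i ∧ dx_i = 0. For each pair (i, j) with i < j, the coefficient of dx_i ∧ dx_j in alpha ∧ beta is (alpha_i * beta_j - alpha_j * beta_i). Collecting: alpha ∧ beta = (-3*x + 4*y) dx ∧ dy.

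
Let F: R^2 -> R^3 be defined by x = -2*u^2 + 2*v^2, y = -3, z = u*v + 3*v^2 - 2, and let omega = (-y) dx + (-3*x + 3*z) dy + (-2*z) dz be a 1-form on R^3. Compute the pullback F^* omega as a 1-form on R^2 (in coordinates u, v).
F^* omega = (-2*u*v^2 - 12*u - 6*v^3 + 4*v) du + (-2*u^2*v - 18*u*v^2 + 4*u - 36*v^3 + 36*v) dv

Using F^*(f dg) = (f ∘ F) d(g ∘ F), substitute each coordinate x_i by F_i(u, v) in f_i, and replace dx_i by d F_i = (∂F_i/∂u) du + (∂F_i/∂v) dv.
  For the x component: f_1(F) = 3; d F_1 = (-4*u) du + (4*v) dv
  For the y component: f_2(F) = 6*u^2 + 3*u*v + 3*v^2 - 6; d F_2 = (0) du + (0) dv
  For the z component: f_3(F) = -2*u*v - 6*v^2 + 4; d F_3 = (v) du + (u + 6*v) dv
Combining and collecting du, dv coefficients:
  coeff of du: -2*u*v^2 - 12*u - 6*v^3 + 4*v
  coeff of dv: -2*u^2*v - 18*u*v^2 + 4*u - 36*v^3 + 36*v
F^* omega = (-2*u*v^2 - 12*u - 6*v^3 + 4*v) du + (-2*u^2*v - 18*u*v^2 + 4*u - 36*v^3 + 36*v) dv.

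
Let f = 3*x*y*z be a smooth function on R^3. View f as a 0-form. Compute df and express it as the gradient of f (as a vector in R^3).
df = (3*y*z) dx + (3*x*z) dy + (3*x*y) dz; grad f = (3*y*z, 3*x*z, 3*x*y)

For a 0-form f, d f = (∂f/∂x) dx + (∂f/∂y) dy + (∂f/∂z) dz. The components of the vector representation are exactly the entries of grad f in Cartesian coordinates:
  ∂f/∂x = 3*y*z
  ∂f/∂y = 3*x*z
  ∂f/∂z = 3*x*y.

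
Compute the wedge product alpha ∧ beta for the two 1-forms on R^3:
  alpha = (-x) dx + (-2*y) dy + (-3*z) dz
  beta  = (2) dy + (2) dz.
alpha ∧ beta = (-2*x) dx ∧ dy + (-2*x) dx ∧ dz + (-4*y + 6*z) dy ∧ dz

Distribute the wedge, using dx_i ∧ dx_j = -dx_j ∧ dx_i and dx_i ∧ dx_i = 0. For each pair (i, j) with i < j, the coefficient of dx_i ∧ dx_j in alpha ∧ beta is (alpha_i * beta_j - alpha_j * beta_i). Collecting: alpha ∧ beta = (-2*x) dx ∧ dy + (-2*x) dx ∧ dz + (-4*y + 6*z) dy ∧ dz.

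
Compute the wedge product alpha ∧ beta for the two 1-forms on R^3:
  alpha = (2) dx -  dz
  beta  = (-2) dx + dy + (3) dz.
alpha ∧ beta = (2) dx ∧ dy + (4) dx ∧ dz + (1) dy ∧ dz

Distribute the wedge, using dx_i ∧ dx_j = -dx_j ∧ dx_i and dx_i ∧ dx_i = 0. For each pair (i, j) with i < j, the coefficient of dx_i ∧ dx_j in alpha ∧ beta is (alpha_i * beta_j - alpha_j * beta_i). Collecting: alpha ∧ beta = (2) dx ∧ dy + (4) dx ∧ dz + (1) dy ∧ dz.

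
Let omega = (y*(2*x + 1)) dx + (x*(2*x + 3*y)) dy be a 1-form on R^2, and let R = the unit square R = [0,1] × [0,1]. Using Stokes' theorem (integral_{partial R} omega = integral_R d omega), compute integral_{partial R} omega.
integral_(partial R) omega = 3/2

Stokes: integral_partial_R omega = integral_R d omega with d omega = (∂Q/∂x - ∂P/∂y) dx ∧ dy.
  ∂Q/∂x = 4*x + 3*y
  ∂P/∂y = 2*x + 1
  integrand = ∂Q/∂x - ∂P/∂y = 2*x + 3*y - 1.
Integrating over R: integral_0^1 integral_0^1 (2*x + 3*y - 1) dx dy = 3/2.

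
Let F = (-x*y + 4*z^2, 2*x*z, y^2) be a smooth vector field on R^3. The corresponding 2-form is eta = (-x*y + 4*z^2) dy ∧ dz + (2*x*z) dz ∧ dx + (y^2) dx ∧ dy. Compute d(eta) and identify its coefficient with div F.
d(eta) = (-y) dx ∧ dy ∧ dz; div F = -y

For a 2-form in R^3 of the form above, applying d gives a 3-form with coefficient ∂P/∂x + ∂Q/∂y + ∂R/∂z:
  ∂P/∂x = -y
  ∂Q/∂y = 0
  ∂R/∂z = 0
Sum = -y, which is exactly div F.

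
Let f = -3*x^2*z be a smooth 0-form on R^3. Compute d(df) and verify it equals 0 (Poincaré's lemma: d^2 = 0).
d(df) = 0

Step 1: df = sum_i (∂f/∂x_i) dx_i = (-6*x*z) dx + (0) dy + (-3*x^2) dz.
Step 2: Apply d again. Using the 1-form formula, the coefficient of dx ∧ dy in d(df) is ∂^2 f/∂x ∂y - ∂^2 f/∂y ∂x = (0) - (0) = 0 (equality of mixed partials for smooth f).
Similarly for dx ∧ dz and dy ∧ dz — all coefficients vanish. So d(df) = 0.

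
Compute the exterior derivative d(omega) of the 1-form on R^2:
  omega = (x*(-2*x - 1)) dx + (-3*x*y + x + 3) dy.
d(omega) = (1 - 3*y) dx ∧ dy

For a 1-form omega = sum_i f_i dx_i, the exterior derivative is
  d(omega) = sum_{i < j} (∂f_j/∂x_i - ∂f_i/∂x_j) dx_i ∧ dx_j.
  coefficient of dx ∧ dy: ∂f_2/∂x - ∂f_1/∂y = ∂(-3*x*y + x + 3)/∂x - ∂(x*(-2*x - 1))/∂y = 1 - 3*y
Assembling: d(omega) = (1 - 3*y) dx ∧ dy.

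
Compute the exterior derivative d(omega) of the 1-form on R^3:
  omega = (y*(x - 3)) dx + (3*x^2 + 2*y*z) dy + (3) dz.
d(omega) = (5*x + 3) dx ∧ dy + (-2*y) dy ∧ dz

For a 1-form omega = sum_i f_i dx_i, the exterior derivative is
  d(omega) = sum_{i < j} (∂f_j/∂x_i - ∂f_i/∂x_j) dx_i ∧ dx_j.
  coefficient of dx ∧ dy: ∂f_2/∂x - ∂f_1/∂y = ∂(3*x^2 + 2*y*z)/∂x - ∂(y*(x - 3))/∂y = 5*x + 3
  coefficient of dy ∧ dz: ∂f_3/∂y - ∂f_2/∂z = ∂(3)/∂y - ∂(3*x^2 + 2*y*z)/∂z = -2*y
Assembling: d(omega) = (5*x + 3) dx ∧ dy + (-2*y) dy ∧ dz.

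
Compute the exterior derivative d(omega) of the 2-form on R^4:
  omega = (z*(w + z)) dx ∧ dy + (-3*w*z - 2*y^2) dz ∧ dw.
d(omega) = (w + 2*z) dx ∧ dy ∧ dz + (z) dx ∧ dy ∧ dw + (-4*y) dy ∧ dz ∧ dw

For a 2-form omega = sum_{i<j} g_{ij} dx_i ∧ dx_j, the exterior derivative is
  d(omega) = sum_{i<j} d(g_{ij}) ∧ dx_i ∧ dx_j = sum_{i<j, k} (∂g_{ij}/∂x_k) dx_k ∧ dx_i ∧ dx_j.
Expand each term, using dx_k ∧ dx_i ∧ dx_j = sgn(permutation) dx_{(a)} ∧ dx_{(b)} ∧ dx_{(c)} with (a < b < c) sorted:
  d(z*(w + z)) includes (∂/∂z)(z*(w + z)) dz = (w + 2*z) dz, which multiplied by dx ∧ dy gives (w + 2*z) dx ∧ dy ∧ dz
  d(z*(w + z)) includes (∂/∂w)(z*(w + z)) dw = (z) dw, which multiplied by dx ∧ dy gives (z) dx ∧ dy ∧ dw
  d(-3*w*z - 2*y^2) includes (∂/∂y)(-3*w*z - 2*y^2) dy = (-4*y) dy, which multiplied by dz ∧ dw gives (-4*y) dy ∧ dz ∧ dw
Collecting like 3-forms: d(omega) = (w + 2*z) dx ∧ dy ∧ dz + (z) dx ∧ dy ∧ dw + (-4*y) dy ∧ dz ∧ dw.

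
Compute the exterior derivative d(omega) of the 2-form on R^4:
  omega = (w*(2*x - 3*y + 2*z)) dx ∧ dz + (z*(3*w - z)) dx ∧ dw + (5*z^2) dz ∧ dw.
d(omega) = (3*w) dx ∧ dy ∧ dz + (-3*w + 2*x - 3*y + 4*z) dx ∧ dz ∧ dw

For a 2-form omega = sum_{i<j} g_{ij} dx_i ∧ dx_j, the exterior derivative is
  d(omega) = sum_{i<j} d(g_{ij}) ∧ dx_i ∧ dx_j = sum_{i<j, k} (∂g_{ij}/∂x_k) dx_k ∧ dx_i ∧ dx_j.
Expand each term, using dx_k ∧ dx_i ∧ dx_j = sgn(permutation) dx_{(a)} ∧ dx_{(b)} ∧ dx_{(c)} with (a < b < c) sorted:
  d(w*(2*x - 3*y + 2*z)) includes (∂/∂y)(w*(2*x - 3*y + 2*z)) dy = (-3*w) dy, which multiplied by dx ∧ dz gives (3*w) dx ∧ dy ∧ dz
  d(w*(2*x - 3*y + 2*z)) includes (∂/∂w)(w*(2*x - 3*y + 2*z)) dw = (2*x - 3*y + 2*z) dw, which multiplied by dx ∧ dz gives (2*x - 3*y + 2*z) dx ∧ dz ∧ dw
  d(z*(3*w - z)) includes (∂/∂z)(z*(3*w - z)) dz = (3*w - 2*z) dz, which multiplied by dx ∧ dw gives (-3*w + 2*z) dx ∧ dz ∧ dw
Collecting like 3-forms: d(omega) = (3*w) dx ∧ dy ∧ dz + (-3*w + 2*x - 3*y + 4*z) dx ∧ dz ∧ dw.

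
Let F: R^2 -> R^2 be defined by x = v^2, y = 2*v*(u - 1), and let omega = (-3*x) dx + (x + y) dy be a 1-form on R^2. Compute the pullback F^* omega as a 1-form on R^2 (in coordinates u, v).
F^* omega = (2*v^2*(2*u + v - 2)) du + (2*v*(2*u^2 + u*v - 4*u - 3*v^2 - v + 2)) dv

Using F^*(f dg) = (f ∘ F) d(g ∘ F), substitute each coordinate x_i by F_i(u, v) in f_i, and replace dx_i by d F_i = (∂F_i/∂u) du + (∂F_i/∂v) dv.
  For the x component: f_1(F) = -3*v^2; d F_1 = (0) du + (2*v) dv
  For the y component: f_2(F) = v*(2*u + v - 2); d F_2 = (2*v) du + (2*u - 2) dv
Combining and collecting du, dv coefficients:
  coeff of du: 2*v^2*(2*u + v - 2)
  coeff of dv: 2*v*(2*u^2 + u*v - 4*u - 3*v^2 - v + 2)
F^* omega = (2*v^2*(2*u + v - 2)) du + (2*v*(2*u^2 + u*v - 4*u - 3*v^2 - v + 2)) dv.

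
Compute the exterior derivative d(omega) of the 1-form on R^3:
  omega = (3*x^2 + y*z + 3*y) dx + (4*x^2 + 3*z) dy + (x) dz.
d(omega) = (8*x - z - 3) dx ∧ dy + (1 - y) dx ∧ dz + (-3) dy ∧ dz

For a 1-form omega = sum_i f_i dx_i, the exterior derivative is
  d(omega) = sum_{i < j} (∂f_j/∂x_i - ∂f_i/∂x_j) dx_i ∧ dx_j.
  coefficient of dx ∧ dy: ∂f_2/∂x - ∂f_1/∂y = ∂(4*x^2 + 3*z)/∂x - ∂(3*x^2 + y*z + 3*y)/∂y = 8*x - z - 3
  coefficient of dx ∧ dz: ∂f_3/∂x - ∂f_1/∂z = ∂(x)/∂x - ∂(3*x^2 + y*z + 3*y)/∂z = 1 - y
  coefficient of dy ∧ dz: ∂f_3/∂y - ∂f_2/∂z = ∂(x)/∂y - ∂(4*x^2 + 3*z)/∂z = -3
Assembling: d(omega) = (8*x - z - 3) dx ∧ dy + (1 - y) dx ∧ dz + (-3) dy ∧ dz.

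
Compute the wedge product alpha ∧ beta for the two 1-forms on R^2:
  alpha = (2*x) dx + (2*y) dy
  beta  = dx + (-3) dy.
alpha ∧ beta = (-6*x - 2*y) dx ∧ dy

Distribute the wedge, using dx_i ∧ dx_j = -dx_j ∧ dx_i and dx_i ∧ dx_i = 0. For each pair (i, j) with i < j, the coefficient of dx_i ∧ dx_j in alpha ∧ beta is (alpha_i * beta_j - alpha_j * beta_i). Collecting: alpha ∧ beta = (-6*x - 2*y) dx ∧ dy.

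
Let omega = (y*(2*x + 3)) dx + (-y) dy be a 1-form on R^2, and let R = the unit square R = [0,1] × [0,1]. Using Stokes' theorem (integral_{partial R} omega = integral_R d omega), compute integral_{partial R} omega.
integral_(partial R) omega = -4

Stokes: integral_partial_R omega = integral_R d omega with d omega = (∂Q/∂x - ∂P/∂y) dx ∧ dy.
  ∂Q/∂x = 0
  ∂P/∂y = 2*x + 3
  integrand = ∂Q/∂x - ∂P/∂y = -2*x - 3.
Integrating over R: integral_0^1 integral_0^1 (-2*x - 3) dx dy = -4.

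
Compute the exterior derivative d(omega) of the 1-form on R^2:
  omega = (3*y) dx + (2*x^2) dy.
d(omega) = (4*x - 3) dx ∧ dy

For a 1-form omega = sum_i f_i dx_i, the exterior derivative is
  d(omega) = sum_{i < j} (∂f_j/∂x_i - ∂f_i/∂x_j) dx_i ∧ dx_j.
  coefficient of dx ∧ dy: ∂f_2/∂x - ∂f_1/∂y = ∂(2*x^2)/∂x - ∂(3*y)/∂y = 4*x - 3
Assembling: d(omega) = (4*x - 3) dx ∧ dy.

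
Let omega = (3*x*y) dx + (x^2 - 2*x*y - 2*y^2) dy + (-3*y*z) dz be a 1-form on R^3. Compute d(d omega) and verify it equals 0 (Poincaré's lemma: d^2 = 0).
d(d omega) = 0

Step 1: d omega = sum_{i<j} (∂f_j/∂x_i - ∂f_i/∂x_j) dx_i ∧ dx_j:
  coeff of dx ∧ dy: -x - 2*y
  coeff of dx ∧ dz: 0
  coeff of dy ∧ dz: -3*z
Step 2: Apply d again to each 2-form coefficient. The only possible 3-form in R^3 is dx ∧ dy ∧ dz, with coefficient
  ∂(coeff of dy∧dz)/∂x - ∂(coeff of dx∧dz)/∂y + ∂(coeff of dx∧dy)/∂z
  = ∂/∂x (-3*z) - ∂/∂y (0) + ∂/∂z (-x - 2*y).
Each of these terms simplifies to sums of mixed partials that cancel in pairs. The result is 0 (by equality of mixed partials for smooth functions — Schwarz / Clairaut).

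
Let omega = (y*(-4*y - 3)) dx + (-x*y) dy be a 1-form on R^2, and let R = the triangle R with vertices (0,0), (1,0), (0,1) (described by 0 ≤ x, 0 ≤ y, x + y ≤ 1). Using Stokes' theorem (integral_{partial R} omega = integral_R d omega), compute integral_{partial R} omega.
integral_(partial R) omega = 8/3

Stokes: integral_partial_R omega = integral_R d omega with d omega = (∂Q/∂x - ∂P/∂y) dx ∧ dy.
  ∂Q/∂x = -y
  ∂P/∂y = -8*y - 3
  integrand = ∂Q/∂x - ∂P/∂y = 7*y + 3.
Integrating over R: integral_0^1 integral_0^{1-x} (7*y + 3) dy dx = 8/3.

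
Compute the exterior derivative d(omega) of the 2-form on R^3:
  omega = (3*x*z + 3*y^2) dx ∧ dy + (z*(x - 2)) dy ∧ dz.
d(omega) = (3*x + z) dx ∧ dy ∧ dz

For a 2-form omega = sum_{i<j} g_{ij} dx_i ∧ dx_j, the exterior derivative is
  d(omega) = sum_{i<j} d(g_{ij}) ∧ dx_i ∧ dx_j = sum_{i<j, k} (∂g_{ij}/∂x_k) dx_k ∧ dx_i ∧ dx_j.
Expand each term, using dx_k ∧ dx_i ∧ dx_j = sgn(permutation) dx_{(a)} ∧ dx_{(b)} ∧ dx_{(c)} with (a < b < c) sorted:
  d(3*x*z + 3*y^2) includes (∂/∂z)(3*x*z + 3*y^2) dz = (3*x) dz, which multiplied by dx ∧ dy gives (3*x) dx ∧ dy ∧ dz
  d(z*(x - 2)) includes (∂/∂x)(z*(x - 2)) dx = (z) dx, which multiplied by dy ∧ dz gives (z) dx ∧ dy ∧ dz
Collecting like 3-forms: d(omega) = (3*x + z) dx ∧ dy ∧ dz.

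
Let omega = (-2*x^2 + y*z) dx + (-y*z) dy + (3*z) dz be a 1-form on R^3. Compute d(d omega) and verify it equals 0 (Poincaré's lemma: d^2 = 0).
d(d omega) = 0

Step 1: d omega = sum_{i<j} (∂f_j/∂x_i - ∂f_i/∂x_j) dx_i ∧ dx_j:
  coeff of dx ∧ dy: -z
  coeff of dx ∧ dz: -y
  coeff of dy ∧ dz: y
Step 2: Apply d again to each 2-form coefficient. The only possible 3-form in R^3 is dx ∧ dy ∧ dz, with coefficient
  ∂(coeff of dy∧dz)/∂x - ∂(coeff of dx∧dz)/∂y + ∂(coeff of dx∧dy)/∂z
  = ∂/∂x (y) - ∂/∂y (-y) + ∂/∂z (-z).
Each of these terms simplifies to sums of mixed partials that cancel in pairs. The result is 0 (by equality of mixed partials for smooth functions — Schwarz / Clairaut).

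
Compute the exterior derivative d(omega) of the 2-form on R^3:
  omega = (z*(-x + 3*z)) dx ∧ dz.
d(omega) = 0

For a 2-form omega = sum_{i<j} g_{ij} dx_i ∧ dx_j, the exterior derivative is
  d(omega) = sum_{i<j} d(g_{ij}) ∧ dx_i ∧ dx_j = sum_{i<j, k} (∂g_{ij}/∂x_k) dx_k ∧ dx_i ∧ dx_j.
Expand each term, using dx_k ∧ dx_i ∧ dx_j = sgn(permutation) dx_{(a)} ∧ dx_{(b)} ∧ dx_{(c)} with (a < b < c) sorted:

Collecting like 3-forms: d(omega) = 0.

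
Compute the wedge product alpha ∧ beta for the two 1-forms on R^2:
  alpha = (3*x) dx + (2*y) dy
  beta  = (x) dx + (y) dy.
alpha ∧ beta = (x*y) dx ∧ dy

Distribute the wedge, using dx_i ∧ dx_j = -dx_j ∧ dx_i and dx_i ∧ dx_i = 0. For each pair (i, j) with i < j, the coefficient of dx_i ∧ dx_j in alpha ∧ beta is (alpha_i * beta_j - alpha_j * beta_i). Collecting: alpha ∧ beta = (x*y) dx ∧ dy.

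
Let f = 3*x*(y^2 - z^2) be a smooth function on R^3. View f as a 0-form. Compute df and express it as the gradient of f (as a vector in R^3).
df = (3*y^2 - 3*z^2) dx + (6*x*y) dy + (-6*x*z) dz; grad f = (3*y^2 - 3*z^2, 6*x*y, -6*x*z)

For a 0-form f, d f = (∂f/∂x) dx + (∂f/∂y) dy + (∂f/∂z) dz. The components of the vector representation are exactly the entries of grad f in Cartesian coordinates:
  ∂f/∂x = 3*y^2 - 3*z^2
  ∂f/∂y = 6*x*y
  ∂f/∂z = -6*x*z.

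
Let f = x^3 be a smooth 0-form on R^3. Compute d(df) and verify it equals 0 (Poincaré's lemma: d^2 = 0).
d(df) = 0

Step 1: df = sum_i (∂f/∂x_i) dx_i = (3*x^2) dx + (0) dy + (0) dz.
Step 2: Apply d again. Using the 1-form formula, the coefficient of dx ∧ dy in d(df) is ∂^2 f/∂x ∂y - ∂^2 f/∂y ∂x = (0) - (0) = 0 (equality of mixed partials for smooth f).
Similarly for dx ∧ dz and dy ∧ dz — all coefficients vanish. So d(df) = 0.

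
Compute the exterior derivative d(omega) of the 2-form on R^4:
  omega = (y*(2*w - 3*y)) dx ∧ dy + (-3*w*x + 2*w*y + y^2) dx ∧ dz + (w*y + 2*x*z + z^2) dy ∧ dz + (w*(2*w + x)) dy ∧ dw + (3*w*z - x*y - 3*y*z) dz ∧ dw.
d(omega) = (w + 2*y) dx ∧ dy ∧ dw + (-2*w - 2*y + 2*z) dx ∧ dy ∧ dz + (-3*x + y) dx ∧ dz ∧ dw + (-x + y - 3*z) dy ∧ dz ∧ dw

For a 2-form omega = sum_{i<j} g_{ij} dx_i ∧ dx_j, the exterior derivative is
  d(omega) = sum_{i<j} d(g_{ij}) ∧ dx_i ∧ dx_j = sum_{i<j, k} (∂g_{ij}/∂x_k) dx_k ∧ dx_i ∧ dx_j.
Expand each term, using dx_k ∧ dx_i ∧ dx_j = sgn(permutation) dx_{(a)} ∧ dx_{(b)} ∧ dx_{(c)} with (a < b < c) sorted:
  d(y*(2*w - 3*y)) includes (∂/∂w)(y*(2*w - 3*y)) dw = (2*y) dw, which multiplied by dx ∧ dy gives (2*y) dx ∧ dy ∧ dw
  d(-3*w*x + 2*w*y + y^2) includes (∂/∂y)(-3*w*x + 2*w*y + y^2) dy = (2*w + 2*y) dy, which multiplied by dx ∧ dz gives (-2*w - 2*y) dx ∧ dy ∧ dz
  d(-3*w*x + 2*w*y + y^2) includes (∂/∂w)(-3*w*x + 2*w*y + y^2) dw = (-3*x + 2*y) dw, which multiplied by dx ∧ dz gives (-3*x + 2*y) dx ∧ dz ∧ dw
  d(w*y + 2*x*z + z^2) includes (∂/∂x)(w*y + 2*x*z + z^2) dx = (2*z) dx, which multiplied by dy ∧ dz gives (2*z) dx ∧ dy ∧ dz
  d(w*y + 2*x*z + z^2) includes (∂/∂w)(w*y + 2*x*z + z^2) dw = (y) dw, which multiplied by dy ∧ dz gives (y) dy ∧ dz ∧ dw
  d(w*(2*w + x)) includes (∂/∂x)(w*(2*w + x)) dx = (w) dx, which multiplied by dy ∧ dw gives (w) dx ∧ dy ∧ dw
  d(3*w*z - x*y - 3*y*z) includes (∂/∂x)(3*w*z - x*y - 3*y*z) dx = (-y) dx, which multiplied by dz ∧ dw gives (-y) dx ∧ dz ∧ dw
  d(3*w*z - x*y - 3*y*z) includes (∂/∂y)(3*w*z - x*y - 3*y*z) dy = (-x - 3*z) dy, which multiplied by dz ∧ dw gives (-x - 3*z) dy ∧ dz ∧ dw
Collecting like 3-forms: d(omega) = (w + 2*y) dx ∧ dy ∧ dw + (-2*w - 2*y + 2*z) dx ∧ dy ∧ dz + (-3*x + y) dx ∧ dz ∧ dw + (-x + y - 3*z) dy ∧ dz ∧ dw.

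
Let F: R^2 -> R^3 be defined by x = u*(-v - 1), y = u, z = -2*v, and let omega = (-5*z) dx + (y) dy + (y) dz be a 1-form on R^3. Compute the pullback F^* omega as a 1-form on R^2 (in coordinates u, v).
F^* omega = (u - 10*v^2 - 10*v) du + (2*u*(-5*v - 1)) dv

Using F^*(f dg) = (f ∘ F) d(g ∘ F), substitute each coordinate x_i by F_i(u, v) in f_i, and replace dx_i by d F_i = (∂F_i/∂u) du + (∂F_i/∂v) dv.
  For the x component: f_1(F) = 10*v; d F_1 = (-v - 1) du + (-u) dv
  For the y component: f_2(F) = u; d F_2 = (1) du + (0) dv
  For the z component: f_3(F) = u; d F_3 = (0) du + (-2) dv
Combining and collecting du, dv coefficients:
  coeff of du: u - 10*v^2 - 10*v
  coeff of dv: 2*u*(-5*v - 1)
F^* omega = (u - 10*v^2 - 10*v) du + (2*u*(-5*v - 1)) dv.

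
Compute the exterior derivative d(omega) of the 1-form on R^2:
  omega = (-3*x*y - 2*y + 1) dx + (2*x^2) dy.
d(omega) = (7*x + 2) dx ∧ dy

For a 1-form omega = sum_i f_i dx_i, the exterior derivative is
  d(omega) = sum_{i < j} (∂f_j/∂x_i - ∂f_i/∂x_j) dx_i ∧ dx_j.
  coefficient of dx ∧ dy: ∂f_2/∂x - ∂f_1/∂y = ∂(2*x^2)/∂x - ∂(-3*x*y - 2*y + 1)/∂y = 7*x + 2
Assembling: d(omega) = (7*x + 2) dx ∧ dy.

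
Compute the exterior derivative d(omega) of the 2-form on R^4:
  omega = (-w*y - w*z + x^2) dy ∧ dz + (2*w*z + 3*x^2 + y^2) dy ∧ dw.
d(omega) = (2*x) dx ∧ dy ∧ dz + (-2*w - y - z) dy ∧ dz ∧ dw + (6*x) dx ∧ dy ∧ dw

For a 2-form omega = sum_{i<j} g_{ij} dx_i ∧ dx_j, the exterior derivative is
  d(omega) = sum_{i<j} d(g_{ij}) ∧ dx_i ∧ dx_j = sum_{i<j, k} (∂g_{ij}/∂x_k) dx_k ∧ dx_i ∧ dx_j.
Expand each term, using dx_k ∧ dx_i ∧ dx_j = sgn(permutation) dx_{(a)} ∧ dx_{(b)} ∧ dx_{(c)} with (a < b < c) sorted:
  d(-w*y - w*z + x^2) includes (∂/∂x)(-w*y - w*z + x^2) dx = (2*x) dx, which multiplied by dy ∧ dz gives (2*x) dx ∧ dy ∧ dz
  d(-w*y - w*z + x^2) includes (∂/∂w)(-w*y - w*z + x^2) dw = (-y - z) dw, which multiplied by dy ∧ dz gives (-y - z) dy ∧ dz ∧ dw
  d(2*w*z + 3*x^2 + y^2) includes (∂/∂x)(2*w*z + 3*x^2 + y^2) dx = (6*x) dx, which multiplied by dy ∧ dw gives (6*x) dx ∧ dy ∧ dw
  d(2*w*z + 3*x^2 + y^2) includes (∂/∂z)(2*w*z + 3*x^2 + y^2) dz = (2*w) dz, which multiplied by dy ∧ dw gives (-2*w) dy ∧ dz ∧ dw
Collecting like 3-forms: d(omega) = (2*x) dx ∧ dy ∧ dz + (-2*w - y - z) dy ∧ dz ∧ dw + (6*x) dx ∧ dy ∧ dw.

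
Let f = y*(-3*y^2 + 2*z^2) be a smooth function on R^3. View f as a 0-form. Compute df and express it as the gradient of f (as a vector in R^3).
df = (0) dx + (-9*y^2 + 2*z^2) dy + (4*y*z) dz; grad f = (0, -9*y^2 + 2*z^2, 4*y*z)

For a 0-form f, d f = (∂f/∂x) dx + (∂f/∂y) dy + (∂f/∂z) dz. The components of the vector representation are exactly the entries of grad f in Cartesian coordinates:
  ∂f/∂x = 0
  ∂f/∂y = -9*y^2 + 2*z^2
  ∂f/∂z = 4*y*z.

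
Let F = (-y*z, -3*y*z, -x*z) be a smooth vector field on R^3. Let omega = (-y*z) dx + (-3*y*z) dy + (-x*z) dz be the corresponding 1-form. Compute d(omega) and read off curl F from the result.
d(omega) = (3*y) dy ∧ dz + (-y + z) dz ∧ dx + (z) dx ∧ dy; curl F = (3*y, -y + z, z)

d omega = sum_{i<j} (∂f_j/∂x_i - ∂f_i/∂x_j) dx_i ∧ dx_j. Under the identification (dy ∧ dz, dz ∧ dx, dx ∧ dy) ↔ (e_x, e_y, e_z), the coefficients are exactly the components of curl F. Compute:
  ∂R/∂y - ∂Q/∂z = (0) - (-3*y) = 3*y
  ∂P/∂z - ∂R/∂x = (-y) - (-z) = -y + z
  ∂Q/∂x - ∂P/∂y = (0) - (-z) = z.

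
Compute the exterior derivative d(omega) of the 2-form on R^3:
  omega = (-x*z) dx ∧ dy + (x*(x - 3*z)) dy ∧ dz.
d(omega) = (x - 3*z) dx ∧ dy ∧ dz

For a 2-form omega = sum_{i<j} g_{ij} dx_i ∧ dx_j, the exterior derivative is
  d(omega) = sum_{i<j} d(g_{ij}) ∧ dx_i ∧ dx_j = sum_{i<j, k} (∂g_{ij}/∂x_k) dx_k ∧ dx_i ∧ dx_j.
Expand each term, using dx_k ∧ dx_i ∧ dx_j = sgn(permutation) dx_{(a)} ∧ dx_{(b)} ∧ dx_{(c)} with (a < b < c) sorted:
  d(-x*z) includes (∂/∂z)(-x*z) dz = (-x) dz, which multiplied by dx ∧ dy gives (-x) dx ∧ dy ∧ dz
  d(x*(x - 3*z)) includes (∂/∂x)(x*(x - 3*z)) dx = (2*x - 3*z) dx, which multiplied by dy ∧ dz gives (2*x - 3*z) dx ∧ dy ∧ dz
Collecting like 3-forms: d(omega) = (x - 3*z) dx ∧ dy ∧ dz.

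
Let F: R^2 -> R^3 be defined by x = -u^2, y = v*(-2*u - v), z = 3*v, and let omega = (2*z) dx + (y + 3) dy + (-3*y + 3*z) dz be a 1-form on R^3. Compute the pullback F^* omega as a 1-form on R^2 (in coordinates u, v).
F^* omega = (2*v*(2*u*v - 6*u + v^2 - 3)) du + (4*u^2*v + 6*u*v^2 + 18*u*v - 6*u + 2*v^3 + 9*v^2 + 21*v) dv

Using F^*(f dg) = (f ∘ F) d(g ∘ F), substitute each coordinate x_i by F_i(u, v) in f_i, and replace dx_i by d F_i = (∂F_i/∂u) du + (∂F_i/∂v) dv.
  For the x component: f_1(F) = 6*v; d F_1 = (-2*u) du + (0) dv
  For the y component: f_2(F) = -2*u*v - v^2 + 3; d F_2 = (-2*v) du + (-2*u - 2*v) dv
  For the z component: f_3(F) = 3*v*(2*u + v + 3); d F_3 = (0) du + (3) dv
Combining and collecting du, dv coefficients:
  coeff of du: 2*v*(2*u*v - 6*u + v^2 - 3)
  coeff of dv: 4*u^2*v + 6*u*v^2 + 18*u*v - 6*u + 2*v^3 + 9*v^2 + 21*v
F^* omega = (2*v*(2*u*v - 6*u + v^2 - 3)) du + (4*u^2*v + 6*u*v^2 + 18*u*v - 6*u + 2*v^3 + 9*v^2 + 21*v) dv.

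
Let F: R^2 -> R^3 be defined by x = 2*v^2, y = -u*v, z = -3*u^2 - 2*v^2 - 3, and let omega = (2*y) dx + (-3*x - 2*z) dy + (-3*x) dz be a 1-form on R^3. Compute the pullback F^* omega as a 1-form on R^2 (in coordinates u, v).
F^* omega = (2*v*(-3*u^2 + 18*u*v + v^2 - 3)) du + (-6*u^3 - 6*u*v^2 - 6*u + 24*v^3) dv

Using F^*(f dg) = (f ∘ F) d(g ∘ F), substitute each coordinate x_i by F_i(u, v) in f_i, and replace dx_i by d F_i = (∂F_i/∂u) du + (∂F_i/∂v) dv.
  For the x component: f_1(F) = -2*u*v; d F_1 = (0) du + (4*v) dv
  For the y component: f_2(F) = 6*u^2 - 2*v^2 + 6; d F_2 = (-v) du + (-u) dv
  For the z component: f_3(F) = -6*v^2; d F_3 = (-6*u) du + (-4*v) dv
Combining and collecting du, dv coefficients:
  coeff of du: 2*v*(-3*u^2 + 18*u*v + v^2 - 3)
  coeff of dv: -6*u^3 - 6*u*v^2 - 6*u + 24*v^3
F^* omega = (2*v*(-3*u^2 + 18*u*v + v^2 - 3)) du + (-6*u^3 - 6*u*v^2 - 6*u + 24*v^3) dv.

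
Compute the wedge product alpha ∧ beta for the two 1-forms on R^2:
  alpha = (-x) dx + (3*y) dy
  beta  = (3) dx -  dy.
alpha ∧ beta = (x - 9*y) dx ∧ dy

Distribute the wedge, using dx_i ∧ dx_j = -dx_j ∧ dx_i and dx_i ∧ dx_i = 0. For each pair (i, j) with i < j, the coefficient of dx_i ∧ dx_j in alpha ∧ beta is (alpha_i * beta_j - alpha_j * beta_i). Collecting: alpha ∧ beta = (x - 9*y) dx ∧ dy.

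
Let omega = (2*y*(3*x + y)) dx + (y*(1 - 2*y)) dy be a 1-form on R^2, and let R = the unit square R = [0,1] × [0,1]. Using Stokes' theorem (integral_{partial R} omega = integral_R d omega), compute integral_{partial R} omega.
integral_(partial R) omega = -5

Stokes: integral_partial_R omega = integral_R d omega with d omega = (∂Q/∂x - ∂P/∂y) dx ∧ dy.
  ∂Q/∂x = 0
  ∂P/∂y = 6*x + 4*y
  integrand = ∂Q/∂x - ∂P/∂y = -6*x - 4*y.
Integrating over R: integral_0^1 integral_0^1 (-6*x - 4*y) dx dy = -5.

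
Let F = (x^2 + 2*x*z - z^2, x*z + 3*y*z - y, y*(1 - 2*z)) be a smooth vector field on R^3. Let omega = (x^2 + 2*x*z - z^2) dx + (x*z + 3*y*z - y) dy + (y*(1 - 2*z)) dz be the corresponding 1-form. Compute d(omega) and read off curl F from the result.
d(omega) = (-x - 3*y - 2*z + 1) dy ∧ dz + (2*x - 2*z) dz ∧ dx + (z) dx ∧ dy; curl F = (-x - 3*y - 2*z + 1, 2*x - 2*z, z)

d omega = sum_{i<j} (∂f_j/∂x_i - ∂f_i/∂x_j) dx_i ∧ dx_j. Under the identification (dy ∧ dz, dz ∧ dx, dx ∧ dy) ↔ (e_x, e_y, e_z), the coefficients are exactly the components of curl F. Compute:
  ∂R/∂y - ∂Q/∂z = (1 - 2*z) - (x + 3*y) = -x - 3*y - 2*z + 1
  ∂P/∂z - ∂R/∂x = (2*x - 2*z) - (0) = 2*x - 2*z
  ∂Q/∂x - ∂P/∂y = (z) - (0) = z.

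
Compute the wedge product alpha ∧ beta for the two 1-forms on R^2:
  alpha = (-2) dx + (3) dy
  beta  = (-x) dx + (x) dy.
alpha ∧ beta = (x) dx ∧ dy

Distribute the wedge, using dx_i ∧ dx_j = -dx_j ∧ dx_i and dx_i ∧ dx_i = 0. For each pair (i, j) with i < j, the coefficient of dx_i ∧ dx_j in alpha ∧ beta is (alpha_i * beta_j - alpha_j * beta_i). Collecting: alpha ∧ beta = (x) dx ∧ dy.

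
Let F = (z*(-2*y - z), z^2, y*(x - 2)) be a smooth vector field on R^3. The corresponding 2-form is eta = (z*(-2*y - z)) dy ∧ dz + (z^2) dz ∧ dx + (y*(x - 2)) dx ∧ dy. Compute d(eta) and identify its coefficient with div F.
d(eta) = (0) dx ∧ dy ∧ dz; div F = 0

For a 2-form in R^3 of the form above, applying d gives a 3-form with coefficient ∂P/∂x + ∂Q/∂y + ∂R/∂z:
  ∂P/∂x = 0
  ∂Q/∂y = 0
  ∂R/∂z = 0
Sum = 0, which is exactly div F.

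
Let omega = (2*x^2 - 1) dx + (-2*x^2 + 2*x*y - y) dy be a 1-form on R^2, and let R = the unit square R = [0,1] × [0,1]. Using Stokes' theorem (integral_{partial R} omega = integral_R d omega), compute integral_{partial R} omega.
integral_(partial R) omega = -1

Stokes: integral_partial_R omega = integral_R d omega with d omega = (∂Q/∂x - ∂P/∂y) dx ∧ dy.
  ∂Q/∂x = -4*x + 2*y
  ∂P/∂y = 0
  integrand = ∂Q/∂x - ∂P/∂y = -4*x + 2*y.
Integrating over R: integral_0^1 integral_0^1 (-4*x + 2*y) dx dy = -1.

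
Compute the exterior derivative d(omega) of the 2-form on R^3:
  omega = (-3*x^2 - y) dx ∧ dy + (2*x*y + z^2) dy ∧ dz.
d(omega) = (2*y) dx ∧ dy ∧ dz

For a 2-form omega = sum_{i<j} g_{ij} dx_i ∧ dx_j, the exterior derivative is
  d(omega) = sum_{i<j} d(g_{ij}) ∧ dx_i ∧ dx_j = sum_{i<j, k} (∂g_{ij}/∂x_k) dx_k ∧ dx_i ∧ dx_j.
Expand each term, using dx_k ∧ dx_i ∧ dx_j = sgn(permutation) dx_{(a)} ∧ dx_{(b)} ∧ dx_{(c)} with (a < b < c) sorted:
  d(2*x*y + z^2) includes (∂/∂x)(2*x*y + z^2) dx = (2*y) dx, which multiplied by dy ∧ dz gives (2*y) dx ∧ dy ∧ dz
Collecting like 3-forms: d(omega) = (2*y) dx ∧ dy ∧ dz.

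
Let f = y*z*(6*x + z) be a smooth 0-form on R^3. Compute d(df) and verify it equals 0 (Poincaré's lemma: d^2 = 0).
d(df) = 0

Step 1: df = sum_i (∂f/∂x_i) dx_i = (6*y*z) dx + (z*(6*x + z)) dy + (2*y*(3*x + z)) dz.
Step 2: Apply d again. Using the 1-form formula, the coefficient of dx ∧ dy in d(df) is ∂^2 f/∂x ∂y - ∂^2 f/∂y ∂x = (6*z) - (6*z) = 0 (equality of mixed partials for smooth f).
Similarly for dx ∧ dz and dy ∧ dz — all coefficients vanish. So d(df) = 0.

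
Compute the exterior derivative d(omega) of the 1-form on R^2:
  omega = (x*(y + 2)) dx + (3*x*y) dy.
d(omega) = (-x + 3*y) dx ∧ dy

For a 1-form omega = sum_i f_i dx_i, the exterior derivative is
  d(omega) = sum_{i < j} (∂f_j/∂x_i - ∂f_i/∂x_j) dx_i ∧ dx_j.
  coefficient of dx ∧ dy: ∂f_2/∂x - ∂f_1/∂y = ∂(3*x*y)/∂x - ∂(x*(y + 2))/∂y = -x + 3*y
Assembling: d(omega) = (-x + 3*y) dx ∧ dy.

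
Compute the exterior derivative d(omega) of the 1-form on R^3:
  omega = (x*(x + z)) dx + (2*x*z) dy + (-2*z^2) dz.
d(omega) = (2*z) dx ∧ dy + (-x) dx ∧ dz + (-2*x) dy ∧ dz

For a 1-form omega = sum_i f_i dx_i, the exterior derivative is
  d(omega) = sum_{i < j} (∂f_j/∂x_i - ∂f_i/∂x_j) dx_i ∧ dx_j.
  coefficient of dx ∧ dy: ∂f_2/∂x - ∂f_1/∂y = ∂(2*x*z)/∂x - ∂(x*(x + z))/∂y = 2*z
  coefficient of dx ∧ dz: ∂f_3/∂x - ∂f_1/∂z = ∂(-2*z^2)/∂x - ∂(x*(x + z))/∂z = -x
  coefficient of dy ∧ dz: ∂f_3/∂y - ∂f_2/∂z = ∂(-2*z^2)/∂y - ∂(2*x*z)/∂z = -2*x
Assembling: d(omega) = (2*z) dx ∧ dy + (-x) dx ∧ dz + (-2*x) dy ∧ dz.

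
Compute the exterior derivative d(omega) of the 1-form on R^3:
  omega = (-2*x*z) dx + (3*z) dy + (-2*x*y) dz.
d(omega) = (2*x - 2*y) dx ∧ dz + (-2*x - 3) dy ∧ dz

For a 1-form omega = sum_i f_i dx_i, the exterior derivative is
  d(omega) = sum_{i < j} (∂f_j/∂x_i - ∂f_i/∂x_j) dx_i ∧ dx_j.
  coefficient of dx ∧ dz: ∂f_3/∂x - ∂f_1/∂z = ∂(-2*x*y)/∂x - ∂(-2*x*z)/∂z = 2*x - 2*y
  coefficient of dy ∧ dz: ∂f_3/∂y - ∂f_2/∂z = ∂(-2*x*y)/∂y - ∂(3*z)/∂z = -2*x - 3
Assembling: d(omega) = (2*x - 2*y) dx ∧ dz + (-2*x - 3) dy ∧ dz.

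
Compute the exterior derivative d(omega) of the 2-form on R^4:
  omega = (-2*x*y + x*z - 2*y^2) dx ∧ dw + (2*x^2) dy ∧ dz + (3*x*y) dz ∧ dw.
d(omega) = (2*x + 4*y) dx ∧ dy ∧ dw + (-x + 3*y) dx ∧ dz ∧ dw + (4*x) dx ∧ dy ∧ dz + (3*x) dy ∧ dz ∧ dw

For a 2-form omega = sum_{i<j} g_{ij} dx_i ∧ dx_j, the exterior derivative is
  d(omega) = sum_{i<j} d(g_{ij}) ∧ dx_i ∧ dx_j = sum_{i<j, k} (∂g_{ij}/∂x_k) dx_k ∧ dx_i ∧ dx_j.
Expand each term, using dx_k ∧ dx_i ∧ dx_j = sgn(permutation) dx_{(a)} ∧ dx_{(b)} ∧ dx_{(c)} with (a < b < c) sorted:
  d(-2*x*y + x*z - 2*y^2) includes (∂/∂y)(-2*x*y + x*z - 2*y^2) dy = (-2*x - 4*y) dy, which multiplied by dx ∧ dw gives (2*x + 4*y) dx ∧ dy ∧ dw
  d(-2*x*y + x*z - 2*y^2) includes (∂/∂z)(-2*x*y + x*z - 2*y^2) dz = (x) dz, which multiplied by dx ∧ dw gives (-x) dx ∧ dz ∧ dw
  d(2*x^2) includes (∂/∂x)(2*x^2) dx = (4*x) dx, which multiplied by dy ∧ dz gives (4*x) dx ∧ dy ∧ dz
  d(3*x*y) includes (∂/∂x)(3*x*y) dx = (3*y) dx, which multiplied by dz ∧ dw gives (3*y) dx ∧ dz ∧ dw
  d(3*x*y) includes (∂/∂y)(3*x*y) dy = (3*x) dy, which multiplied by dz ∧ dw gives (3*x) dy ∧ dz ∧ dw
Collecting like 3-forms: d(omega) = (2*x + 4*y) dx ∧ dy ∧ dw + (-x + 3*y) dx ∧ dz ∧ dw + (4*x) dx ∧ dy ∧ dz + (3*x) dy ∧ dz ∧ dw.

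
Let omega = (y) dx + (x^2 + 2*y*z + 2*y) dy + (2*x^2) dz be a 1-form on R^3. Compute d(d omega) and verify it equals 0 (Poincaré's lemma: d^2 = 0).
d(d omega) = 0

Step 1: d omega = sum_{i<j} (∂f_j/∂x_i - ∂f_i/∂x_j) dx_i ∧ dx_j:
  coeff of dx ∧ dy: 2*x - 1
  coeff of dx ∧ dz: 4*x
  coeff of dy ∧ dz: -2*y
Step 2: Apply d again to each 2-form coefficient. The only possible 3-form in R^3 is dx ∧ dy ∧ dz, with coefficient
  ∂(coeff of dy∧dz)/∂x - ∂(coeff of dx∧dz)/∂y + ∂(coeff of dx∧dy)/∂z
  = ∂/∂x (-2*y) - ∂/∂y (4*x) + ∂/∂z (2*x - 1).
Each of these terms simplifies to sums of mixed partials that cancel in pairs. The result is 0 (by equality of mixed partials for smooth functions — Schwarz / Clairaut).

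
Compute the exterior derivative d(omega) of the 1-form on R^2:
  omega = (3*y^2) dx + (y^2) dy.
d(omega) = (-6*y) dx ∧ dy

For a 1-form omega = sum_i f_i dx_i, the exterior derivative is
  d(omega) = sum_{i < j} (∂f_j/∂x_i - ∂f_i/∂x_j) dx_i ∧ dx_j.
  coefficient of dx ∧ dy: ∂f_2/∂x - ∂f_1/∂y = ∂(y^2)/∂x - ∂(3*y^2)/∂y = -6*y
Assembling: d(omega) = (-6*y) dx ∧ dy.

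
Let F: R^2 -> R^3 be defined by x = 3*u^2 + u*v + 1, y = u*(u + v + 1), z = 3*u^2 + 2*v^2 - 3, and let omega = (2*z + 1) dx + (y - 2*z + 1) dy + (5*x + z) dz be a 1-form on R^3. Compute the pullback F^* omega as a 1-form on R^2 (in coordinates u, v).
F^* omega = (134*u^3 + 33*u^2*v - 3*u^2 + 29*u*v^2 + 2*u*v - 3*u - 4*v^2 + 2*v + 7) du + (u^3 + 73*u^2*v + u^2 + 20*u*v^2 + 2*u + 8*v^3 + 8*v) dv

Using F^*(f dg) = (f ∘ F) d(g ∘ F), substitute each coordinate x_i by F_i(u, v) in f_i, and replace dx_i by d F_i = (∂F_i/∂u) du + (∂F_i/∂v) dv.
  For the x component: f_1(F) = 6*u^2 + 4*v^2 - 5; d F_1 = (6*u + v) du + (u) dv
  For the y component: f_2(F) = -5*u^2 + u*v + u - 4*v^2 + 7; d F_2 = (2*u + v + 1) du + (u) dv
  For the z component: f_3(F) = 18*u^2 + 5*u*v + 2*v^2 + 2; d F_3 = (6*u) du + (4*v) dv
Combining and collecting du, dv coefficients:
  coeff of du: 134*u^3 + 33*u^2*v - 3*u^2 + 29*u*v^2 + 2*u*v - 3*u - 4*v^2 + 2*v + 7
  coeff of dv: u^3 + 73*u^2*v + u^2 + 20*u*v^2 + 2*u + 8*v^3 + 8*v
F^* omega = (134*u^3 + 33*u^2*v - 3*u^2 + 29*u*v^2 + 2*u*v - 3*u - 4*v^2 + 2*v + 7) du + (u^3 + 73*u^2*v + u^2 + 20*u*v^2 + 2*u + 8*v^3 + 8*v) dv.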